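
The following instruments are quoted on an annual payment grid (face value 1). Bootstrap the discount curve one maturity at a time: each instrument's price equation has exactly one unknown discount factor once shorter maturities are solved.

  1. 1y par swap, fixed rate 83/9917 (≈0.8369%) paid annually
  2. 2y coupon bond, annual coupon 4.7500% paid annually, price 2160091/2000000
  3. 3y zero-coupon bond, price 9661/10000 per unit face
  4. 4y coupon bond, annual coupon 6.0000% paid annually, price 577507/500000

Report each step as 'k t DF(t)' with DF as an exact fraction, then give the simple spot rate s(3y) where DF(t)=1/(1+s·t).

step 1 [1y] swap r/1=83/9917: DF=(1 − 83/9917·(0))/(1+83/9917) = 9917/10000 ≈ 0.991700
step 2 [2y] bond c/1=19/400: DF=(2160091/2000000 − 19/400·(0.991700))/(1+19/400) = 9861/10000 ≈ 0.986100
step 3 [3y] zero: DF = P = 9661/10000 ≈ 0.966100
step 4 [4y] bond c/1=3/50: DF=(577507/500000 − 3/50·(0.991700+0.986100+0.966100))/(1+3/50) = 923/1000 ≈ 0.923000

1 1 9917/10000
2 2 9861/10000
3 3 9661/10000
4 4 923/1000
s(3y) = (1/(9661/10000) − 1)/(3) = 113/9661 ≈ 1.1697%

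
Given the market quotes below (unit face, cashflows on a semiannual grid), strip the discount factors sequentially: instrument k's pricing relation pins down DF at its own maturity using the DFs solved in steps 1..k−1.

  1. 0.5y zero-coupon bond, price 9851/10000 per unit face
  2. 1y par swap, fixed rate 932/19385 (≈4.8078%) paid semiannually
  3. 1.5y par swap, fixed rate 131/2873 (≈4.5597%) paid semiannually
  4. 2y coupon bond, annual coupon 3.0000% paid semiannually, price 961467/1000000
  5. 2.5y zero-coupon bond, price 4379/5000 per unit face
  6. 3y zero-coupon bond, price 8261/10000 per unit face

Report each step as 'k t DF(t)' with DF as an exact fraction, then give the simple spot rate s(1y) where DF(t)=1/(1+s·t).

1 1/2 9851/10000
2 1 4767/5000
3 3/2 1869/2000
4 2 1131/1250
5 5/2 4379/5000
6 3 8261/10000
s(1y) = (1/(4767/5000) − 1)/(1) = 233/4767 ≈ 4.8878%

step 1 [0.5y] zero: DF = P = 9851/10000 ≈ 0.985100
step 2 [1y] swap r/2=466/19385: DF=(1 − 466/19385·(0.985100))/(1+466/19385) = 4767/5000 ≈ 0.953400
step 3 [1.5y] swap r/2=131/5746: DF=(1 − 131/5746·(0.985100+0.953400))/(1+131/5746) = 1869/2000 ≈ 0.934500
step 4 [2y] bond c/2=3/200: DF=(961467/1000000 − 3/200·(0.985100+0.953400+0.934500))/(1+3/200) = 1131/1250 ≈ 0.904800
step 5 [2.5y] zero: DF = P = 4379/5000 ≈ 0.875800
step 6 [3y] zero: DF = P = 8261/10000 ≈ 0.826100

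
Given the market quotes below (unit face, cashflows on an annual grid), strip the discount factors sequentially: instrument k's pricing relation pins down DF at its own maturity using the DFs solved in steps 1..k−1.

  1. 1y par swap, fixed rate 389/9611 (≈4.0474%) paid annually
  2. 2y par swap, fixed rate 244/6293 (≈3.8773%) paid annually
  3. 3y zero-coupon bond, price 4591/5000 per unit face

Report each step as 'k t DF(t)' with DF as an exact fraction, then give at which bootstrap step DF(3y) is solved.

step 1 [1y] swap r/1=389/9611: DF=(1 − 389/9611·(0))/(1+389/9611) = 9611/10000 ≈ 0.961100
step 2 [2y] swap r/1=244/6293: DF=(1 − 244/6293·(0.961100))/(1+244/6293) = 2317/2500 ≈ 0.926800
step 3 [3y] zero: DF = P = 4591/5000 ≈ 0.918200

1 1 9611/10000
2 2 2317/2500
3 3 4591/5000
DF(3y) is solved at step 3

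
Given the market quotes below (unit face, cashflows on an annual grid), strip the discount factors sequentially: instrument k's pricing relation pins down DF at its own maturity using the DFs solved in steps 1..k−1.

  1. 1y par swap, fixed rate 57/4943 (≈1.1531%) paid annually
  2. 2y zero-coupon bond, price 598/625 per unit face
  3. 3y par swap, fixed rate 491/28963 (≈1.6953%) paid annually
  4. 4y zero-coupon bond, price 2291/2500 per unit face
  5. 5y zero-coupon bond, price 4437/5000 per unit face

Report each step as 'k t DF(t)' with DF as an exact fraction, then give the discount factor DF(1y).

1 1 4943/5000
2 2 598/625
3 3 9509/10000
4 4 2291/2500
5 5 4437/5000
DF(1y) = 4943/5000 ≈ 0.988600

step 1 [1y] swap r/1=57/4943: DF=(1 − 57/4943·(0))/(1+57/4943) = 4943/5000 ≈ 0.988600
step 2 [2y] zero: DF = P = 598/625 ≈ 0.956800
step 3 [3y] swap r/1=491/28963: DF=(1 − 491/28963·(0.988600+0.956800))/(1+491/28963) = 9509/10000 ≈ 0.950900
step 4 [4y] zero: DF = P = 2291/2500 ≈ 0.916400
step 5 [5y] zero: DF = P = 4437/5000 ≈ 0.887400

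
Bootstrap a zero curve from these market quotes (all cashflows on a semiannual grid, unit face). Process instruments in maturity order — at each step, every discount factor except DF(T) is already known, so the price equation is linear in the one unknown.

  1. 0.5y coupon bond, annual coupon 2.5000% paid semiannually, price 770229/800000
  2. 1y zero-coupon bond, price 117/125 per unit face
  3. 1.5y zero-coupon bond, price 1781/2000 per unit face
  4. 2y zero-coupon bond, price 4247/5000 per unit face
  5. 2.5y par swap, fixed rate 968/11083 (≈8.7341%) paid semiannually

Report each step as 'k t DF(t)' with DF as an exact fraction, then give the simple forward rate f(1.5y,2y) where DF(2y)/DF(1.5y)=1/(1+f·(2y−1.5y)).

1 1/2 9509/10000
2 1 117/125
3 3/2 1781/2000
4 2 4247/5000
5 5/2 504/625
f(1.5y,2y) = ((1781/2000)/(4247/5000) − 1)/(1/2) = 3/31 ≈ 9.6774%

step 1 [0.5y] bond c/2=1/80: DF=(770229/800000 − 1/80·(0))/(1+1/80) = 9509/10000 ≈ 0.950900
step 2 [1y] zero: DF = P = 117/125 ≈ 0.936000
step 3 [1.5y] zero: DF = P = 1781/2000 ≈ 0.890500
step 4 [2y] zero: DF = P = 4247/5000 ≈ 0.849400
step 5 [2.5y] swap r/2=484/11083: DF=(1 − 484/11083·(0.950900+0.936000+0.890500+0.849400))/(1+484/11083) = 504/625 ≈ 0.806400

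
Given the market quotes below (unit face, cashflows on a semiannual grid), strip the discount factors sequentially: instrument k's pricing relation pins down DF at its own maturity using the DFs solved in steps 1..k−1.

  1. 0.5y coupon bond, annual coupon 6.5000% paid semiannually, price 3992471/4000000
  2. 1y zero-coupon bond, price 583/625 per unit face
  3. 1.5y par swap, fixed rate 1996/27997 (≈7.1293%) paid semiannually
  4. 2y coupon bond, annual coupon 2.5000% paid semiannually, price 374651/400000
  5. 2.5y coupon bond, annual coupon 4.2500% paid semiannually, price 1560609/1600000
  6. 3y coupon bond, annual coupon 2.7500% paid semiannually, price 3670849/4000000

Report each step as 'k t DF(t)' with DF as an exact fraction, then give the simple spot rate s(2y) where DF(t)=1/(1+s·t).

step 1 [0.5y] bond c/2=13/400: DF=(3992471/4000000 − 13/400·(0))/(1+13/400) = 9667/10000 ≈ 0.966700
step 2 [1y] zero: DF = P = 583/625 ≈ 0.932800
step 3 [1.5y] swap r/2=998/27997: DF=(1 − 998/27997·(0.966700+0.932800))/(1+998/27997) = 4501/5000 ≈ 0.900200
step 4 [2y] bond c/2=1/80: DF=(374651/400000 − 1/80·(0.966700+0.932800+0.900200))/(1+1/80) = 1781/2000 ≈ 0.890500
step 5 [2.5y] bond c/2=17/800: DF=(1560609/1600000 − 17/800·(0.966700+0.932800+0.900200+0.890500))/(1+17/800) = 8783/10000 ≈ 0.878300
step 6 [3y] bond c/2=11/800: DF=(3670849/4000000 − 11/800·(0.966700+0.932800+0.900200+0.890500+0.878300))/(1+11/800) = 8433/10000 ≈ 0.843300

1 1/2 9667/10000
2 1 583/625
3 3/2 4501/5000
4 2 1781/2000
5 5/2 8783/10000
6 3 8433/10000
s(2y) = (1/(1781/2000) − 1)/(2) = 219/3562 ≈ 6.1482%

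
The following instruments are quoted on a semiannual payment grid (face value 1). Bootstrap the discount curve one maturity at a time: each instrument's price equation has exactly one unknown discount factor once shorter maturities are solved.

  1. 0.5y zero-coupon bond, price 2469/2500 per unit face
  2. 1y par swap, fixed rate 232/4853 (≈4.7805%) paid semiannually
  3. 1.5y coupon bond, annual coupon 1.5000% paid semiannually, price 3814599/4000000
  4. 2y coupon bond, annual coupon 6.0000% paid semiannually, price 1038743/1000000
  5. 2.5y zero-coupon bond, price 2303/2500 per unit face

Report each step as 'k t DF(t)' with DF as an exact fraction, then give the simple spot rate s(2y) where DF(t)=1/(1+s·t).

step 1 [0.5y] zero: DF = P = 2469/2500 ≈ 0.987600
step 2 [1y] swap r/2=116/4853: DF=(1 − 116/4853·(0.987600))/(1+116/4853) = 596/625 ≈ 0.953600
step 3 [1.5y] bond c/2=3/400: DF=(3814599/4000000 − 3/400·(0.987600+0.953600))/(1+3/400) = 9321/10000 ≈ 0.932100
step 4 [2y] bond c/2=3/100: DF=(1038743/1000000 − 3/100·(0.987600+0.953600+0.932100))/(1+3/100) = 578/625 ≈ 0.924800
step 5 [2.5y] zero: DF = P = 2303/2500 ≈ 0.921200

1 1/2 2469/2500
2 1 596/625
3 3/2 9321/10000
4 2 578/625
5 5/2 2303/2500
s(2y) = (1/(578/625) − 1)/(2) = 47/1156 ≈ 4.0657%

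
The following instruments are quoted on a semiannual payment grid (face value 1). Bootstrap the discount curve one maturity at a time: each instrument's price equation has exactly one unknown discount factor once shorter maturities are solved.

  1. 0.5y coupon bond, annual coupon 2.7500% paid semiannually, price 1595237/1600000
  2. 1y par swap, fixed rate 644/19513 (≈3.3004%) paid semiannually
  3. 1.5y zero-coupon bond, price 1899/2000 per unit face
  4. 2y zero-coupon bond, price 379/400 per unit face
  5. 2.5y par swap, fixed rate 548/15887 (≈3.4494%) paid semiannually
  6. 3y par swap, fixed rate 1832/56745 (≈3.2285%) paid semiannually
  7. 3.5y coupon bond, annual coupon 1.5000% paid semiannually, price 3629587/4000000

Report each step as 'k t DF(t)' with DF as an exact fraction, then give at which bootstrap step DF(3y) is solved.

step 1 [0.5y] bond c/2=11/800: DF=(1595237/1600000 − 11/800·(0))/(1+11/800) = 1967/2000 ≈ 0.983500
step 2 [1y] swap r/2=322/19513: DF=(1 − 322/19513·(0.983500))/(1+322/19513) = 4839/5000 ≈ 0.967800
step 3 [1.5y] zero: DF = P = 1899/2000 ≈ 0.949500
step 4 [2y] zero: DF = P = 379/400 ≈ 0.947500
step 5 [2.5y] swap r/2=274/15887: DF=(1 − 274/15887·(0.983500+0.967800+0.949500+0.947500))/(1+274/15887) = 4589/5000 ≈ 0.917800
step 6 [3y] swap r/2=916/56745: DF=(1 − 916/56745·(0.983500+0.967800+0.949500+0.947500+0.917800))/(1+916/56745) = 2271/2500 ≈ 0.908400
step 7 [3.5y] bond c/2=3/400: DF=(3629587/4000000 − 3/400·(0.983500+0.967800+0.949500+0.947500+0.917800+0.908400))/(1+3/400) = 1073/1250 ≈ 0.858400

1 1/2 1967/2000
2 1 4839/5000
3 3/2 1899/2000
4 2 379/400
5 5/2 4589/5000
6 3 2271/2500
7 7/2 1073/1250
DF(3y) is solved at step 6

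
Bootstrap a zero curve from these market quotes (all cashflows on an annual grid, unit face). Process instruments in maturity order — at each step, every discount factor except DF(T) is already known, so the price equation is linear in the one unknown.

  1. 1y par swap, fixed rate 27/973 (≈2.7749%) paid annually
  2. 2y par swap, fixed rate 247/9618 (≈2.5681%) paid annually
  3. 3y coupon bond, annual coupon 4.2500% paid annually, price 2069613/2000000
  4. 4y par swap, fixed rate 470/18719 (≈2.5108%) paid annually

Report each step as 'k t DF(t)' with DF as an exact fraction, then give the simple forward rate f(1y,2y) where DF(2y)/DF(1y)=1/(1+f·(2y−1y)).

step 1 [1y] swap r/1=27/973: DF=(1 − 27/973·(0))/(1+27/973) = 973/1000 ≈ 0.973000
step 2 [2y] swap r/1=247/9618: DF=(1 − 247/9618·(0.973000))/(1+247/9618) = 4753/5000 ≈ 0.950600
step 3 [3y] bond c/1=17/400: DF=(2069613/2000000 − 17/400·(0.973000+0.950600))/(1+17/400) = 4571/5000 ≈ 0.914200
step 4 [4y] swap r/1=470/18719: DF=(1 − 470/18719·(0.973000+0.950600+0.914200))/(1+470/18719) = 453/500 ≈ 0.906000

1 1 973/1000
2 2 4753/5000
3 3 4571/5000
4 4 453/500
f(1y,2y) = ((973/1000)/(4753/5000) − 1)/(1) = 16/679 ≈ 2.3564%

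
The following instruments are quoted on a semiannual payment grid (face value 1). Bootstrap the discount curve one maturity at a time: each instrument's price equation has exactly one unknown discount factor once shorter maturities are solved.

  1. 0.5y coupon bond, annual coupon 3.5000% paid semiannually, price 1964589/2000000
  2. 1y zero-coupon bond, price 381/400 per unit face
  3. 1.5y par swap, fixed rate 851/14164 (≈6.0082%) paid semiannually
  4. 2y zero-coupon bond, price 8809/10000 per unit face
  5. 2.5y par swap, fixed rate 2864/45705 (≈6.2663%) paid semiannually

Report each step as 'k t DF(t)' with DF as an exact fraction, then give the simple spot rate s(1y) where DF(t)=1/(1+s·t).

1 1/2 4827/5000
2 1 381/400
3 3/2 9149/10000
4 2 8809/10000
5 5/2 1071/1250
s(1y) = (1/(381/400) − 1)/(1) = 19/381 ≈ 4.9869%

step 1 [0.5y] bond c/2=7/400: DF=(1964589/2000000 − 7/400·(0))/(1+7/400) = 4827/5000 ≈ 0.965400
step 2 [1y] zero: DF = P = 381/400 ≈ 0.952500
step 3 [1.5y] swap r/2=851/28328: DF=(1 − 851/28328·(0.965400+0.952500))/(1+851/28328) = 9149/10000 ≈ 0.914900
step 4 [2y] zero: DF = P = 8809/10000 ≈ 0.880900
step 5 [2.5y] swap r/2=1432/45705: DF=(1 − 1432/45705·(0.965400+0.952500+0.914900+0.880900))/(1+1432/45705) = 1071/1250 ≈ 0.856800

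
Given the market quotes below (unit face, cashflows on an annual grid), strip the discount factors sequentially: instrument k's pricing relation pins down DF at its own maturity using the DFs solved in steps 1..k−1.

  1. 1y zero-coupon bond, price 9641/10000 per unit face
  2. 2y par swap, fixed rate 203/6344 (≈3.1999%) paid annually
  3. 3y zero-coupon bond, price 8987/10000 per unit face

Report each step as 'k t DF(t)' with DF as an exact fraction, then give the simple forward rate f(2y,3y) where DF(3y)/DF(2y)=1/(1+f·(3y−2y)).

1 1 9641/10000
2 2 9391/10000
3 3 8987/10000
f(2y,3y) = ((9391/10000)/(8987/10000) − 1)/(1) = 404/8987 ≈ 4.4954%

step 1 [1y] zero: DF = P = 9641/10000 ≈ 0.964100
step 2 [2y] swap r/1=203/6344: DF=(1 − 203/6344·(0.964100))/(1+203/6344) = 9391/10000 ≈ 0.939100
step 3 [3y] zero: DF = P = 8987/10000 ≈ 0.898700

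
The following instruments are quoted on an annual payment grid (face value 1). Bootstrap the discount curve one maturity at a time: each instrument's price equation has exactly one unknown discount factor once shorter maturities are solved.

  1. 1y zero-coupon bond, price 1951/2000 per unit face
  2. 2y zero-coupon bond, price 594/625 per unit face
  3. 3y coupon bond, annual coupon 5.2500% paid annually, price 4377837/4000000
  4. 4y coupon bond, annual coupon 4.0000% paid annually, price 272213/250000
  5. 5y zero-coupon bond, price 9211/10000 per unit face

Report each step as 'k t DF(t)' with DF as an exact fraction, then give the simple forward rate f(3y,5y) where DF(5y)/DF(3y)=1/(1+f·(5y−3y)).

step 1 [1y] zero: DF = P = 1951/2000 ≈ 0.975500
step 2 [2y] zero: DF = P = 594/625 ≈ 0.950400
step 3 [3y] bond c/1=21/400: DF=(4377837/4000000 − 21/400·(0.975500+0.950400))/(1+21/400) = 4719/5000 ≈ 0.943800
step 4 [4y] bond c/1=1/25: DF=(272213/250000 − 1/25·(0.975500+0.950400+0.943800))/(1+1/25) = 4683/5000 ≈ 0.936600
step 5 [5y] zero: DF = P = 9211/10000 ≈ 0.921100

1 1 1951/2000
2 2 594/625
3 3 4719/5000
4 4 4683/5000
5 5 9211/10000
f(3y,5y) = ((4719/5000)/(9211/10000) − 1)/(2) = 227/18422 ≈ 1.2322%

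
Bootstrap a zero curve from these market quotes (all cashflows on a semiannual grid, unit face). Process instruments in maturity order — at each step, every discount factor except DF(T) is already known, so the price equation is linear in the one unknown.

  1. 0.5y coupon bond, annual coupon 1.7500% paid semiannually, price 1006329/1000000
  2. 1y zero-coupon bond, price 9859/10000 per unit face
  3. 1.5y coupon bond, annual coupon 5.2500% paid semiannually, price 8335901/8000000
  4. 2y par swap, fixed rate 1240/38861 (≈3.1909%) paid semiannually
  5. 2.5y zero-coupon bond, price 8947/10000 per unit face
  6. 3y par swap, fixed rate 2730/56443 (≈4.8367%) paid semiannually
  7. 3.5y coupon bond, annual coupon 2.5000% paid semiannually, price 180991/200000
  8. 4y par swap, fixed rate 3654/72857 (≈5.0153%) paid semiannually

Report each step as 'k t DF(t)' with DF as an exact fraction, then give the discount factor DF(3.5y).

step 1 [0.5y] bond c/2=7/800: DF=(1006329/1000000 − 7/800·(0))/(1+7/800) = 1247/1250 ≈ 0.997600
step 2 [1y] zero: DF = P = 9859/10000 ≈ 0.985900
step 3 [1.5y] bond c/2=21/800: DF=(8335901/8000000 − 21/800·(0.997600+0.985900))/(1+21/800) = 4823/5000 ≈ 0.964600
step 4 [2y] swap r/2=620/38861: DF=(1 − 620/38861·(0.997600+0.985900+0.964600))/(1+620/38861) = 469/500 ≈ 0.938000
step 5 [2.5y] zero: DF = P = 8947/10000 ≈ 0.894700
step 6 [3y] swap r/2=1365/56443: DF=(1 − 1365/56443·(0.997600+0.985900+0.964600+0.938000+0.894700))/(1+1365/56443) = 1727/2000 ≈ 0.863500
step 7 [3.5y] bond c/2=1/80: DF=(180991/200000 − 1/80·(0.997600+0.985900+0.964600+0.938000+0.894700+0.863500))/(1+1/80) = 8241/10000 ≈ 0.824100
step 8 [4y] swap r/2=1827/72857: DF=(1 − 1827/72857·(0.997600+0.985900+0.964600+0.938000+0.894700+0.863500+0.824100))/(1+1827/72857) = 8173/10000 ≈ 0.817300

1 1/2 1247/1250
2 1 9859/10000
3 3/2 4823/5000
4 2 469/500
5 5/2 8947/10000
6 3 1727/2000
7 7/2 8241/10000
8 4 8173/10000
DF(3.5y) = 8241/10000 ≈ 0.824100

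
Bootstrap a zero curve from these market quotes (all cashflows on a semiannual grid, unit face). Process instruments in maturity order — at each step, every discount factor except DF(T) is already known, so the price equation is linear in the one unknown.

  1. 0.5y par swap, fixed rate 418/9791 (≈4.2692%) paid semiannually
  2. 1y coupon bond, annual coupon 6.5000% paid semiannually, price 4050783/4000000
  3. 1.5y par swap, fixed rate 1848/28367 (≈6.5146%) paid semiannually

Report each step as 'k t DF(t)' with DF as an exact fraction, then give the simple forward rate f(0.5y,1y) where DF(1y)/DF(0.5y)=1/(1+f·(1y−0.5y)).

1 1/2 9791/10000
2 1 19/20
3 3/2 2269/2500
f(0.5y,1y) = ((9791/10000)/(19/20) − 1)/(1/2) = 291/4750 ≈ 6.1263%

step 1 [0.5y] swap r/2=209/9791: DF=(1 − 209/9791·(0))/(1+209/9791) = 9791/10000 ≈ 0.979100
step 2 [1y] bond c/2=13/400: DF=(4050783/4000000 − 13/400·(0.979100))/(1+13/400) = 19/20 ≈ 0.950000
step 3 [1.5y] swap r/2=924/28367: DF=(1 − 924/28367·(0.979100+0.950000))/(1+924/28367) = 2269/2500 ≈ 0.907600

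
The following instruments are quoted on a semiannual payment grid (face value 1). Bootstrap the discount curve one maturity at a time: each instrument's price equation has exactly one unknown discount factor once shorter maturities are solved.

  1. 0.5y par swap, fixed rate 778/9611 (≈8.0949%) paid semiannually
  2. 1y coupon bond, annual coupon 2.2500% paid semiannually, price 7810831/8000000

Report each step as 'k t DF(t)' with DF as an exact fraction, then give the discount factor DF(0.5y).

1 1/2 9611/10000
2 1 2387/2500
DF(0.5y) = 9611/10000 ≈ 0.961100

step 1 [0.5y] swap r/2=389/9611: DF=(1 − 389/9611·(0))/(1+389/9611) = 9611/10000 ≈ 0.961100
step 2 [1y] bond c/2=9/800: DF=(7810831/8000000 − 9/800·(0.961100))/(1+9/800) = 2387/2500 ≈ 0.954800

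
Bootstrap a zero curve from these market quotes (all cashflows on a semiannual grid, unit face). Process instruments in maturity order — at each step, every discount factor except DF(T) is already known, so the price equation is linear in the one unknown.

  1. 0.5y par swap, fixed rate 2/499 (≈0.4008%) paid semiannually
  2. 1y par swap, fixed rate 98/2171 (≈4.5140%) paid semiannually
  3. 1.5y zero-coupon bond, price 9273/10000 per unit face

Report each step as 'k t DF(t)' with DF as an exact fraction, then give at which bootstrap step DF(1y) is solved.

step 1 [0.5y] swap r/2=1/499: DF=(1 − 1/499·(0))/(1+1/499) = 499/500 ≈ 0.998000
step 2 [1y] swap r/2=49/2171: DF=(1 − 49/2171·(0.998000))/(1+49/2171) = 9559/10000 ≈ 0.955900
step 3 [1.5y] zero: DF = P = 9273/10000 ≈ 0.927300

1 1/2 499/500
2 1 9559/10000
3 3/2 9273/10000
DF(1y) is solved at step 2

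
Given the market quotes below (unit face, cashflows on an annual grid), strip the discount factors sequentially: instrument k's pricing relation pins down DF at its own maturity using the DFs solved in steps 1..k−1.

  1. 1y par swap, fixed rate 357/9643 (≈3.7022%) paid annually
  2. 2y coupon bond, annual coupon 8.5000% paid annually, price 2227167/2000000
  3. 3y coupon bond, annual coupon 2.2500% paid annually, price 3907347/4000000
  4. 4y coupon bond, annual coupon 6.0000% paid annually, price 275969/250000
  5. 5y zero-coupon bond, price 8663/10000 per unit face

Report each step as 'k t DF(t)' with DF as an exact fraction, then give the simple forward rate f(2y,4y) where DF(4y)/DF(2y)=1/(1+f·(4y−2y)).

1 1 9643/10000
2 2 2377/2500
3 3 2283/2500
4 4 8813/10000
5 5 8663/10000
f(2y,4y) = ((2377/2500)/(8813/10000) − 1)/(2) = 695/17626 ≈ 3.9430%

step 1 [1y] swap r/1=357/9643: DF=(1 − 357/9643·(0))/(1+357/9643) = 9643/10000 ≈ 0.964300
step 2 [2y] bond c/1=17/200: DF=(2227167/2000000 − 17/200·(0.964300))/(1+17/200) = 2377/2500 ≈ 0.950800
step 3 [3y] bond c/1=9/400: DF=(3907347/4000000 − 9/400·(0.964300+0.950800))/(1+9/400) = 2283/2500 ≈ 0.913200
step 4 [4y] bond c/1=3/50: DF=(275969/250000 − 3/50·(0.964300+0.950800+0.913200))/(1+3/50) = 8813/10000 ≈ 0.881300
step 5 [5y] zero: DF = P = 8663/10000 ≈ 0.866300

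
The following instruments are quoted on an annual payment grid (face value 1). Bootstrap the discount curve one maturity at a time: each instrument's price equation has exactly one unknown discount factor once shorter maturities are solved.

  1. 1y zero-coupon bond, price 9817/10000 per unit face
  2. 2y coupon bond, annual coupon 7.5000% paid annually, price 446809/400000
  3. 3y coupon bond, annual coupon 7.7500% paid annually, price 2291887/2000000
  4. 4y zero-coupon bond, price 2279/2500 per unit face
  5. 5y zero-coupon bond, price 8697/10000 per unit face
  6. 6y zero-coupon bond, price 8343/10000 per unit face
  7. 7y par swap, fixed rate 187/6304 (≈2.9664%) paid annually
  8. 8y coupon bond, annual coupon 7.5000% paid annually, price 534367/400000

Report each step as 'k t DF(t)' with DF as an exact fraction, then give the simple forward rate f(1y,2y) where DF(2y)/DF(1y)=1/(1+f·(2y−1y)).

1 1 9817/10000
2 2 4853/5000
3 3 9231/10000
4 4 2279/2500
5 5 8697/10000
6 6 8343/10000
7 7 813/1000
8 8 8029/10000
f(1y,2y) = ((9817/10000)/(4853/5000) − 1)/(1) = 111/9706 ≈ 1.1436%

step 1 [1y] zero: DF = P = 9817/10000 ≈ 0.981700
step 2 [2y] bond c/1=3/40: DF=(446809/400000 − 3/40·(0.981700))/(1+3/40) = 4853/5000 ≈ 0.970600
step 3 [3y] bond c/1=31/400: DF=(2291887/2000000 − 31/400·(0.981700+0.970600))/(1+31/400) = 9231/10000 ≈ 0.923100
step 4 [4y] zero: DF = P = 2279/2500 ≈ 0.911600
step 5 [5y] zero: DF = P = 8697/10000 ≈ 0.869700
step 6 [6y] zero: DF = P = 8343/10000 ≈ 0.834300
step 7 [7y] swap r/1=187/6304: DF=(1 − 187/6304·(0.981700+0.970600+0.923100+0.911600+0.869700+0.834300))/(1+187/6304) = 813/1000 ≈ 0.813000
step 8 [8y] bond c/1=3/40: DF=(534367/400000 − 3/40·(0.981700+0.970600+0.923100+0.911600+0.869700+0.834300+0.813000))/(1+3/40) = 8029/10000 ≈ 0.802900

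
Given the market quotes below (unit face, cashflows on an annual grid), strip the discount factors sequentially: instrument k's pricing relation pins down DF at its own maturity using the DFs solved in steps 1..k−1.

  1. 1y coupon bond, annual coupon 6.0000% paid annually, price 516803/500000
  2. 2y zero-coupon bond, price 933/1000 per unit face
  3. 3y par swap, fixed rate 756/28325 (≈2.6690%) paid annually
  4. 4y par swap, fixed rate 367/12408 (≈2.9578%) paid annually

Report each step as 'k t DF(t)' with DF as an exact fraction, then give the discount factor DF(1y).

step 1 [1y] bond c/1=3/50: DF=(516803/500000 − 3/50·(0))/(1+3/50) = 9751/10000 ≈ 0.975100
step 2 [2y] zero: DF = P = 933/1000 ≈ 0.933000
step 3 [3y] swap r/1=756/28325: DF=(1 − 756/28325·(0.975100+0.933000))/(1+756/28325) = 2311/2500 ≈ 0.924400
step 4 [4y] swap r/1=367/12408: DF=(1 − 367/12408·(0.975100+0.933000+0.924400))/(1+367/12408) = 8899/10000 ≈ 0.889900

1 1 9751/10000
2 2 933/1000
3 3 2311/2500
4 4 8899/10000
DF(1y) = 9751/10000 ≈ 0.975100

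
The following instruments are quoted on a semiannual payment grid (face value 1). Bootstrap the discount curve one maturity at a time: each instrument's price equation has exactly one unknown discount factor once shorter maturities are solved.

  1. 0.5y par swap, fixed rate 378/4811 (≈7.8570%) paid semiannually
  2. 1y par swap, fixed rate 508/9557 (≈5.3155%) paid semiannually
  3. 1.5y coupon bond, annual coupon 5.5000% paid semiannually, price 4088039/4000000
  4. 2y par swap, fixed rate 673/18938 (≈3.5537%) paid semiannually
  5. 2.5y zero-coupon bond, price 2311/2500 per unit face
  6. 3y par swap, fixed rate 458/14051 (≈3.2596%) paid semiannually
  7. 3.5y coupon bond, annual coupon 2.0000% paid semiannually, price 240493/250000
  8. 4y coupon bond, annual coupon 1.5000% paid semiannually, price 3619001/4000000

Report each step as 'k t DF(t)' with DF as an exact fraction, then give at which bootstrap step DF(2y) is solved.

1 1/2 4811/5000
2 1 2373/2500
3 3/2 1887/2000
4 2 9327/10000
5 5/2 2311/2500
6 3 2271/2500
7 7/2 1121/1250
8 4 1699/2000
DF(2y) is solved at step 4

step 1 [0.5y] swap r/2=189/4811: DF=(1 − 189/4811·(0))/(1+189/4811) = 4811/5000 ≈ 0.962200
step 2 [1y] swap r/2=254/9557: DF=(1 − 254/9557·(0.962200))/(1+254/9557) = 2373/2500 ≈ 0.949200
step 3 [1.5y] bond c/2=11/400: DF=(4088039/4000000 − 11/400·(0.962200+0.949200))/(1+11/400) = 1887/2000 ≈ 0.943500
step 4 [2y] swap r/2=673/37876: DF=(1 − 673/37876·(0.962200+0.949200+0.943500))/(1+673/37876) = 9327/10000 ≈ 0.932700
step 5 [2.5y] zero: DF = P = 2311/2500 ≈ 0.924400
step 6 [3y] swap r/2=229/14051: DF=(1 − 229/14051·(0.962200+0.949200+0.943500+0.932700+0.924400))/(1+229/14051) = 2271/2500 ≈ 0.908400
step 7 [3.5y] bond c/2=1/100: DF=(240493/250000 − 1/100·(0.962200+0.949200+0.943500+0.932700+0.924400+0.908400))/(1+1/100) = 1121/1250 ≈ 0.896800
step 8 [4y] bond c/2=3/400: DF=(3619001/4000000 − 3/400·(0.962200+0.949200+0.943500+0.932700+0.924400+0.908400+0.896800))/(1+3/400) = 1699/2000 ≈ 0.849500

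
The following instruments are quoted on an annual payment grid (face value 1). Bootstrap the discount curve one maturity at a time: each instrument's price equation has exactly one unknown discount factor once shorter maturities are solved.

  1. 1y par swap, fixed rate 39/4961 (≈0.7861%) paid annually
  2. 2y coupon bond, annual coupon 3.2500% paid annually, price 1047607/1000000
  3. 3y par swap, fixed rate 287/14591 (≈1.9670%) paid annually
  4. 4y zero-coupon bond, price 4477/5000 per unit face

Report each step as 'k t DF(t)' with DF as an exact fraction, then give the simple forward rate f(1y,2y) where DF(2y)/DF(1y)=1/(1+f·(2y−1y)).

step 1 [1y] swap r/1=39/4961: DF=(1 − 39/4961·(0))/(1+39/4961) = 4961/5000 ≈ 0.992200
step 2 [2y] bond c/1=13/400: DF=(1047607/1000000 − 13/400·(0.992200))/(1+13/400) = 4917/5000 ≈ 0.983400
step 3 [3y] swap r/1=287/14591: DF=(1 − 287/14591·(0.992200+0.983400))/(1+287/14591) = 4713/5000 ≈ 0.942600
step 4 [4y] zero: DF = P = 4477/5000 ≈ 0.895400

1 1 4961/5000
2 2 4917/5000
3 3 4713/5000
4 4 4477/5000
f(1y,2y) = ((4961/5000)/(4917/5000) − 1)/(1) = 4/447 ≈ 0.8949%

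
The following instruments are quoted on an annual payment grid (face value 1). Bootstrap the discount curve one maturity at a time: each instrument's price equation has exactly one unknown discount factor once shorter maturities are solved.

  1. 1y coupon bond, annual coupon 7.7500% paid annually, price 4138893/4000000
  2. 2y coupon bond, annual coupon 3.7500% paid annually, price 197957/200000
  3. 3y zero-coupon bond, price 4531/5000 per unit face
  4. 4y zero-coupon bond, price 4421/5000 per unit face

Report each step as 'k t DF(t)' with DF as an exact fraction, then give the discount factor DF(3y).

step 1 [1y] bond c/1=31/400: DF=(4138893/4000000 − 31/400·(0))/(1+31/400) = 9603/10000 ≈ 0.960300
step 2 [2y] bond c/1=3/80: DF=(197957/200000 − 3/80·(0.960300))/(1+3/80) = 9193/10000 ≈ 0.919300
step 3 [3y] zero: DF = P = 4531/5000 ≈ 0.906200
step 4 [4y] zero: DF = P = 4421/5000 ≈ 0.884200

1 1 9603/10000
2 2 9193/10000
3 3 4531/5000
4 4 4421/5000
DF(3y) = 4531/5000 ≈ 0.906200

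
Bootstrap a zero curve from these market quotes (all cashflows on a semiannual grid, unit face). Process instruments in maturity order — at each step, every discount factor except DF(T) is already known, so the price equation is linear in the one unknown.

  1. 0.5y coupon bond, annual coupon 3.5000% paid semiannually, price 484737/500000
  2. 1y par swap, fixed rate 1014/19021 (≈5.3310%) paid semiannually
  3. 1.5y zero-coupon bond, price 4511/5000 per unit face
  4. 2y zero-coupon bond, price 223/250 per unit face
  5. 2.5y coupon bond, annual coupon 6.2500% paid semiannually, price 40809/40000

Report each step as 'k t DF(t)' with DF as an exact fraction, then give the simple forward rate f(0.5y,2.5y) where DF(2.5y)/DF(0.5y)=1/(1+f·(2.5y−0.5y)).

1 1/2 1191/1250
2 1 9493/10000
3 3/2 4511/5000
4 2 223/250
5 5/2 8773/10000
f(0.5y,2.5y) = ((1191/1250)/(8773/10000) − 1)/(2) = 755/17546 ≈ 4.3030%

step 1 [0.5y] bond c/2=7/400: DF=(484737/500000 − 7/400·(0))/(1+7/400) = 1191/1250 ≈ 0.952800
step 2 [1y] swap r/2=507/19021: DF=(1 − 507/19021·(0.952800))/(1+507/19021) = 9493/10000 ≈ 0.949300
step 3 [1.5y] zero: DF = P = 4511/5000 ≈ 0.902200
step 4 [2y] zero: DF = P = 223/250 ≈ 0.892000
step 5 [2.5y] bond c/2=1/32: DF=(40809/40000 − 1/32·(0.952800+0.949300+0.902200+0.892000))/(1+1/32) = 8773/10000 ≈ 0.877300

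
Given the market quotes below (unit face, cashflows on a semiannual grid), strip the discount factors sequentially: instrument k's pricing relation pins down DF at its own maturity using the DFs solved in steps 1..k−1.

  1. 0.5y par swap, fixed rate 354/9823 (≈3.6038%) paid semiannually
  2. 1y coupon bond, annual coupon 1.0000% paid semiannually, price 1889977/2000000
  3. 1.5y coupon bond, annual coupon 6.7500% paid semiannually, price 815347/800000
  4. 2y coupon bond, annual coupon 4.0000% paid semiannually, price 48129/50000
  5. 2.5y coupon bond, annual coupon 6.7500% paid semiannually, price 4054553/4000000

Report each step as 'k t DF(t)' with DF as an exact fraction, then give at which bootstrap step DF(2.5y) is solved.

1 1/2 9823/10000
2 1 4677/5000
3 3/2 9233/10000
4 2 111/125
5 5/2 2147/2500
DF(2.5y) is solved at step 5

step 1 [0.5y] swap r/2=177/9823: DF=(1 − 177/9823·(0))/(1+177/9823) = 9823/10000 ≈ 0.982300
step 2 [1y] bond c/2=1/200: DF=(1889977/2000000 − 1/200·(0.982300))/(1+1/200) = 4677/5000 ≈ 0.935400
step 3 [1.5y] bond c/2=27/800: DF=(815347/800000 − 27/800·(0.982300+0.935400))/(1+27/800) = 9233/10000 ≈ 0.923300
step 4 [2y] bond c/2=1/50: DF=(48129/50000 − 1/50·(0.982300+0.935400+0.923300))/(1+1/50) = 111/125 ≈ 0.888000
step 5 [2.5y] bond c/2=27/800: DF=(4054553/4000000 − 27/800·(0.982300+0.935400+0.923300+0.888000))/(1+27/800) = 2147/2500 ≈ 0.858800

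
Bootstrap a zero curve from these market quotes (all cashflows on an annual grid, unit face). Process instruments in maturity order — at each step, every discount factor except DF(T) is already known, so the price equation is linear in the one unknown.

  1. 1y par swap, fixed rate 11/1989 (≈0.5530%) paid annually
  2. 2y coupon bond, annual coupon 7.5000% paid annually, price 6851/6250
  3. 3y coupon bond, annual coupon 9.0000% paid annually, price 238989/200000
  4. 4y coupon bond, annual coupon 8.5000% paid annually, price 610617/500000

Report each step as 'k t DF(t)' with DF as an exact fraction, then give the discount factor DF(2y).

step 1 [1y] swap r/1=11/1989: DF=(1 − 11/1989·(0))/(1+11/1989) = 1989/2000 ≈ 0.994500
step 2 [2y] bond c/1=3/40: DF=(6851/6250 − 3/40·(0.994500))/(1+3/40) = 9503/10000 ≈ 0.950300
step 3 [3y] bond c/1=9/100: DF=(238989/200000 − 9/100·(0.994500+0.950300))/(1+9/100) = 9357/10000 ≈ 0.935700
step 4 [4y] bond c/1=17/200: DF=(610617/500000 − 17/200·(0.994500+0.950300+0.935700))/(1+17/200) = 8999/10000 ≈ 0.899900

1 1 1989/2000
2 2 9503/10000
3 3 9357/10000
4 4 8999/10000
DF(2y) = 9503/10000 ≈ 0.950300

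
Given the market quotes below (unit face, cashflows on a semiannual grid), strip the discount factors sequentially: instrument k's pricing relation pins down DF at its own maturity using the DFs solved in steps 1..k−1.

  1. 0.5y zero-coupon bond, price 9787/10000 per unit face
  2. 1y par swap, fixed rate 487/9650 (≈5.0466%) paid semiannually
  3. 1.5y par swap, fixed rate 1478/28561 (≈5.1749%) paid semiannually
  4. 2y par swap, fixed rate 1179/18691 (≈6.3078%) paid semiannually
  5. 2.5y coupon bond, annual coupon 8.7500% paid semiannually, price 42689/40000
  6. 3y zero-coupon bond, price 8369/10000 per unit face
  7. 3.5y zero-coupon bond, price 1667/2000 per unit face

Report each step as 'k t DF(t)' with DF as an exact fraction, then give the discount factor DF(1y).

1 1/2 9787/10000
2 1 9513/10000
3 3/2 9261/10000
4 2 8821/10000
5 5/2 4329/5000
6 3 8369/10000
7 7/2 1667/2000
DF(1y) = 9513/10000 ≈ 0.951300

step 1 [0.5y] zero: DF = P = 9787/10000 ≈ 0.978700
step 2 [1y] swap r/2=487/19300: DF=(1 − 487/19300·(0.978700))/(1+487/19300) = 9513/10000 ≈ 0.951300
step 3 [1.5y] swap r/2=739/28561: DF=(1 − 739/28561·(0.978700+0.951300))/(1+739/28561) = 9261/10000 ≈ 0.926100
step 4 [2y] swap r/2=1179/37382: DF=(1 − 1179/37382·(0.978700+0.951300+0.926100))/(1+1179/37382) = 8821/10000 ≈ 0.882100
step 5 [2.5y] bond c/2=7/160: DF=(42689/40000 − 7/160·(0.978700+0.951300+0.926100+0.882100))/(1+7/160) = 4329/5000 ≈ 0.865800
step 6 [3y] zero: DF = P = 8369/10000 ≈ 0.836900
step 7 [3.5y] zero: DF = P = 1667/2000 ≈ 0.833500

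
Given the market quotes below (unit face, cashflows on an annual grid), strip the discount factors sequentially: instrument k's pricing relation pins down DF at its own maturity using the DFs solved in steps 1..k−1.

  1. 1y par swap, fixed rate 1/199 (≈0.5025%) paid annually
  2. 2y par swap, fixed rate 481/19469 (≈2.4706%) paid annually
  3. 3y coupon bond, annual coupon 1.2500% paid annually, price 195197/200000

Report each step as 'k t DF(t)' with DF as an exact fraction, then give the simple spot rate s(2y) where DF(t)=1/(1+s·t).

1 1 199/200
2 2 9519/10000
3 3 9399/10000
s(2y) = (1/(9519/10000) − 1)/(2) = 481/19038 ≈ 2.5265%

step 1 [1y] swap r/1=1/199: DF=(1 − 1/199·(0))/(1+1/199) = 199/200 ≈ 0.995000
step 2 [2y] swap r/1=481/19469: DF=(1 − 481/19469·(0.995000))/(1+481/19469) = 9519/10000 ≈ 0.951900
step 3 [3y] bond c/1=1/80: DF=(195197/200000 − 1/80·(0.995000+0.951900))/(1+1/80) = 9399/10000 ≈ 0.939900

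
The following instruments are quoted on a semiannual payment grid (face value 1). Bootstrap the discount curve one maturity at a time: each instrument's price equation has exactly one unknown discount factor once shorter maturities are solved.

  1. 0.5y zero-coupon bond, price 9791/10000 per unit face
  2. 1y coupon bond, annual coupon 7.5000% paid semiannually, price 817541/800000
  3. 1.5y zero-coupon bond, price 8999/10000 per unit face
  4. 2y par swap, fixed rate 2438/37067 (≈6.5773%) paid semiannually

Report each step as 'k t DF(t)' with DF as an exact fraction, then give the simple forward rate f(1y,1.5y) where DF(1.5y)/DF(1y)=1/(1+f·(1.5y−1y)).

1 1/2 9791/10000
2 1 1187/1250
3 3/2 8999/10000
4 2 8781/10000
f(1y,1.5y) = ((1187/1250)/(8999/10000) − 1)/(1/2) = 994/8999 ≈ 11.0457%

step 1 [0.5y] zero: DF = P = 9791/10000 ≈ 0.979100
step 2 [1y] bond c/2=3/80: DF=(817541/800000 − 3/80·(0.979100))/(1+3/80) = 1187/1250 ≈ 0.949600
step 3 [1.5y] zero: DF = P = 8999/10000 ≈ 0.899900
step 4 [2y] swap r/2=1219/37067: DF=(1 − 1219/37067·(0.979100+0.949600+0.899900))/(1+1219/37067) = 8781/10000 ≈ 0.878100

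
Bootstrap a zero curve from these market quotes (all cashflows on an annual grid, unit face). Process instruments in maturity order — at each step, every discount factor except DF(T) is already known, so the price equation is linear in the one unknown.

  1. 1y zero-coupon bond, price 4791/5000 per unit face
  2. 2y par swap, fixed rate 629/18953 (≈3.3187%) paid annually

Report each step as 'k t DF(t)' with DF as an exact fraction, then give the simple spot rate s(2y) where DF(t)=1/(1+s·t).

step 1 [1y] zero: DF = P = 4791/5000 ≈ 0.958200
step 2 [2y] swap r/1=629/18953: DF=(1 − 629/18953·(0.958200))/(1+629/18953) = 9371/10000 ≈ 0.937100

1 1 4791/5000
2 2 9371/10000
s(2y) = (1/(9371/10000) − 1)/(2) = 629/18742 ≈ 3.3561%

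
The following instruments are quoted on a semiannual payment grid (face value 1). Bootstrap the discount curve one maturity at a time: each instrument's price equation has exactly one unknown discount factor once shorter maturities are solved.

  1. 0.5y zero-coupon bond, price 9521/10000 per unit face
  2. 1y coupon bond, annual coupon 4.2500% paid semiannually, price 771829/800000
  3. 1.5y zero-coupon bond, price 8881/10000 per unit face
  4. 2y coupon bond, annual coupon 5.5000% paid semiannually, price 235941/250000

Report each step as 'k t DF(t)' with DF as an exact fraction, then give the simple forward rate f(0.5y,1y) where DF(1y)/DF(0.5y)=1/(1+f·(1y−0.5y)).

step 1 [0.5y] zero: DF = P = 9521/10000 ≈ 0.952100
step 2 [1y] bond c/2=17/800: DF=(771829/800000 − 17/800·(0.952100))/(1+17/800) = 9249/10000 ≈ 0.924900
step 3 [1.5y] zero: DF = P = 8881/10000 ≈ 0.888100
step 4 [2y] bond c/2=11/400: DF=(235941/250000 − 11/400·(0.952100+0.924900+0.888100))/(1+11/400) = 1689/2000 ≈ 0.844500

1 1/2 9521/10000
2 1 9249/10000
3 3/2 8881/10000
4 2 1689/2000
f(0.5y,1y) = ((9521/10000)/(9249/10000) − 1)/(1/2) = 544/9249 ≈ 5.8817%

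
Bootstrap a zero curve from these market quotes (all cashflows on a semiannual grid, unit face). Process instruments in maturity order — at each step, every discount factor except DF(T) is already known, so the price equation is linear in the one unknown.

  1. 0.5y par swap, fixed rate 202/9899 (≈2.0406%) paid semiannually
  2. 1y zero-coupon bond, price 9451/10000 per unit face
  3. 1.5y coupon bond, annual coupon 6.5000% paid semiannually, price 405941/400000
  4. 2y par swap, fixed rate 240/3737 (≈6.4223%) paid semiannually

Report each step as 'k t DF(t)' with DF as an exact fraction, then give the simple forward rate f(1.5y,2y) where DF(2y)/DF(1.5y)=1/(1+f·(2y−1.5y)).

step 1 [0.5y] swap r/2=101/9899: DF=(1 − 101/9899·(0))/(1+101/9899) = 9899/10000 ≈ 0.989900
step 2 [1y] zero: DF = P = 9451/10000 ≈ 0.945100
step 3 [1.5y] bond c/2=13/400: DF=(405941/400000 − 13/400·(0.989900+0.945100))/(1+13/400) = 461/500 ≈ 0.922000
step 4 [2y] swap r/2=120/3737: DF=(1 − 120/3737·(0.989900+0.945100+0.922000))/(1+120/3737) = 22/25 ≈ 0.880000

1 1/2 9899/10000
2 1 9451/10000
3 3/2 461/500
4 2 22/25
f(1.5y,2y) = ((461/500)/(22/25) − 1)/(1/2) = 21/220 ≈ 9.5455%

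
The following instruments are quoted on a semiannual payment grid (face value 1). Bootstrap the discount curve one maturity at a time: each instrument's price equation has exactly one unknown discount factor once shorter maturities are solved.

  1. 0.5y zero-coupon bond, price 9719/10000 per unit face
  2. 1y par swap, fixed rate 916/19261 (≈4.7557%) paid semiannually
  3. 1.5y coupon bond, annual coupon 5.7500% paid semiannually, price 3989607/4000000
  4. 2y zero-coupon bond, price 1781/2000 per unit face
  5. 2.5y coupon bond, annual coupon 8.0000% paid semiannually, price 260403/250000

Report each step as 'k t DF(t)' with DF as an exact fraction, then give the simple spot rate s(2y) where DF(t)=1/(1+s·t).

step 1 [0.5y] zero: DF = P = 9719/10000 ≈ 0.971900
step 2 [1y] swap r/2=458/19261: DF=(1 − 458/19261·(0.971900))/(1+458/19261) = 4771/5000 ≈ 0.954200
step 3 [1.5y] bond c/2=23/800: DF=(3989607/4000000 − 23/800·(0.971900+0.954200))/(1+23/800) = 9157/10000 ≈ 0.915700
step 4 [2y] zero: DF = P = 1781/2000 ≈ 0.890500
step 5 [2.5y] bond c/2=1/25: DF=(260403/250000 − 1/25·(0.971900+0.954200+0.915700+0.890500))/(1+1/25) = 429/500 ≈ 0.858000

1 1/2 9719/10000
2 1 4771/5000
3 3/2 9157/10000
4 2 1781/2000
5 5/2 429/500
s(2y) = (1/(1781/2000) − 1)/(2) = 219/3562 ≈ 6.1482%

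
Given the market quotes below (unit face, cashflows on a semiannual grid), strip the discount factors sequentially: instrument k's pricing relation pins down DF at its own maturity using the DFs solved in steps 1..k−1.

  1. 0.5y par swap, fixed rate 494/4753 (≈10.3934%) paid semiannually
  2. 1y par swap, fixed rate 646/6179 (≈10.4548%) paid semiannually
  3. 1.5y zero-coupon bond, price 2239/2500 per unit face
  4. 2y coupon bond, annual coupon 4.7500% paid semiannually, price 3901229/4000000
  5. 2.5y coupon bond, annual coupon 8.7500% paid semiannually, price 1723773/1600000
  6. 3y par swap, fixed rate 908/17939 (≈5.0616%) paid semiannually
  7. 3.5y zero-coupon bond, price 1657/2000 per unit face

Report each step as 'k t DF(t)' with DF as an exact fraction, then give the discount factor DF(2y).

1 1/2 4753/5000
2 1 9031/10000
3 3/2 2239/2500
4 2 8889/10000
5 5/2 8797/10000
6 3 4319/5000
7 7/2 1657/2000
DF(2y) = 8889/10000 ≈ 0.888900

step 1 [0.5y] swap r/2=247/4753: DF=(1 − 247/4753·(0))/(1+247/4753) = 4753/5000 ≈ 0.950600
step 2 [1y] swap r/2=323/6179: DF=(1 − 323/6179·(0.950600))/(1+323/6179) = 9031/10000 ≈ 0.903100
step 3 [1.5y] zero: DF = P = 2239/2500 ≈ 0.895600
step 4 [2y] bond c/2=19/800: DF=(3901229/4000000 − 19/800·(0.950600+0.903100+0.895600))/(1+19/800) = 8889/10000 ≈ 0.888900
step 5 [2.5y] bond c/2=7/160: DF=(1723773/1600000 − 7/160·(0.950600+0.903100+0.895600+0.888900))/(1+7/160) = 8797/10000 ≈ 0.879700
step 6 [3y] swap r/2=454/17939: DF=(1 − 454/17939·(0.950600+0.903100+0.895600+0.888900+0.879700))/(1+454/17939) = 4319/5000 ≈ 0.863800
step 7 [3.5y] zero: DF = P = 1657/2000 ≈ 0.828500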